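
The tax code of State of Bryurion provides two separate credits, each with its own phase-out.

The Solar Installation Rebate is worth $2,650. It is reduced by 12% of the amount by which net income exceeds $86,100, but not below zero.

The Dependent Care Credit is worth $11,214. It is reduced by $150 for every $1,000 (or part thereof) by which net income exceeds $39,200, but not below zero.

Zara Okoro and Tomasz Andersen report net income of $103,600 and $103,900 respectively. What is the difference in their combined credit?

$36

Zara ($103,600): Solar Installation Rebate: 12% of the $17,500 excess over $86,100 is $2,100; credit = $2,650 − $2,100 = $550. Dependent Care Credit: income exceeds $39,200 by $64,400, which is 65 full-or-partial $1,000 increments; reduction = 65 × $150 = $9,750, leaving $1,464. total $550 + $1,464 = $2,014
Tomasz ($103,900): Solar Installation Rebate: 12% of the $17,800 excess over $86,100 is $2,136; credit = $2,650 − $2,136 = $514. Dependent Care Credit: income exceeds $39,200 by $64,700, which is 65 full-or-partial $1,000 increments; reduction = 65 × $150 = $9,750, leaving $1,464. total $514 + $1,464 = $1,978
Difference: |$2,014 − $1,978| = $36.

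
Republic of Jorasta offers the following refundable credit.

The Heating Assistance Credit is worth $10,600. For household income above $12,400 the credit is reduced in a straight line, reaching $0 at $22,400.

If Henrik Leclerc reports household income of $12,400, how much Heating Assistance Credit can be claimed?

Heating Assistance Credit: $12,400 is at or below the $12,400 threshold, so the full $10,600 applies.

$10,600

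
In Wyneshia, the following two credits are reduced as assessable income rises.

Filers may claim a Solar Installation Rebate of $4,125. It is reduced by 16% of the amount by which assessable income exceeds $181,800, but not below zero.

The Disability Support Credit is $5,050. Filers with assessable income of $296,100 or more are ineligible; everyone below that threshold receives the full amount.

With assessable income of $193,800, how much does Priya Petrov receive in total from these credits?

Solar Installation Rebate: 16% of the $12,000 excess over $181,800 is $1,920; credit = $4,125 − $1,920 = $2,205.
Disability Support Credit: $193,800 is below the $296,100 cutoff, so the full $5,050 applies.
Total: $2,205 + $5,050 = $7,255.

$7,255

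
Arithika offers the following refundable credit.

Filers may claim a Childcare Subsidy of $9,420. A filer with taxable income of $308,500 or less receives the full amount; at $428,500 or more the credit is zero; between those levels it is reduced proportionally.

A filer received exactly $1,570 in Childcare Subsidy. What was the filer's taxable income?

$1,570 is 1,570/9,420 of the full $9,420, so 7,850/9,420 of the $120,000 range has been used: income = $308,500 + $120,000 × 7,850/9,420 = $408,500.

$408,500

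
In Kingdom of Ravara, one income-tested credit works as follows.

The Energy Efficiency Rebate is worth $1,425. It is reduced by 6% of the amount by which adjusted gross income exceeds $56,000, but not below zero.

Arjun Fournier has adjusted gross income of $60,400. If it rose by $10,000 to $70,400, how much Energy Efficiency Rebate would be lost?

At $60,400 — 6% of the $4,400 excess over $56,000 is $264; credit = $1,425 − $264 = $1,161.
At $70,400 — 6% of the $14,400 excess over $56,000 is $864; credit = $1,425 − $864 = $561.
Lost: $1,161 − $561 = $600.

$600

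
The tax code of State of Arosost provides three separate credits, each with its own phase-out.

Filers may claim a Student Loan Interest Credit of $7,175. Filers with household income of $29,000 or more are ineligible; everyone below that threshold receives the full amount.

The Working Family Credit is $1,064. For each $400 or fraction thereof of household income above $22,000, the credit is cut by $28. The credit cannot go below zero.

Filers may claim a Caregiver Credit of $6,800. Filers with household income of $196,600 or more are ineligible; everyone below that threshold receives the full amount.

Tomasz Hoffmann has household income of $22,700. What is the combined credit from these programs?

$14,983

Student Loan Interest Credit: $22,700 is below the $29,000 cutoff, so the full $7,175 applies.
Working Family Credit: income exceeds $22,000 by $700, which is 2 full-or-partial $400 increments; reduction = 2 × $28 = $56, leaving $1,008.
Caregiver Credit: $22,700 is below the $196,600 cutoff, so the full $6,800 applies.
Total: $7,175 + $1,008 + $6,800 = $14,983.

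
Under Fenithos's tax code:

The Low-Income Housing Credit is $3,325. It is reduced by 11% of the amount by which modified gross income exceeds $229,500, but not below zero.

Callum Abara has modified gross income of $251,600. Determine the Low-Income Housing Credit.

$894

Low-Income Housing Credit: 11% of the $22,100 excess over $229,500 is $2,431; credit = $3,325 − $2,431 = $894.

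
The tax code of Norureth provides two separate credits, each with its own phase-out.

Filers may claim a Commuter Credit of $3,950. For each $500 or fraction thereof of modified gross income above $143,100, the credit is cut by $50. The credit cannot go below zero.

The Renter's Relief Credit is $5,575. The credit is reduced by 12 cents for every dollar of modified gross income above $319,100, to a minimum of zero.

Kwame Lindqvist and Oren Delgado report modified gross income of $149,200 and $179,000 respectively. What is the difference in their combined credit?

$2,950

Kwame ($149,200): Commuter Credit: income exceeds $143,100 by $6,100, which is 13 full-or-partial $500 increments; reduction = 13 × $50 = $650, leaving $3,300. Renter's Relief Credit: $149,200 is at or below the $319,100 threshold, so the full $5,575 applies. total $3,300 + $5,575 = $8,875
Oren ($179,000): Commuter Credit: income exceeds $143,100 by $35,900, which is 72 full-or-partial $500 increments; reduction = 72 × $50 = $3,600, leaving $350. Renter's Relief Credit: $179,000 is at or below the $319,100 threshold, so the full $5,575 applies. total $350 + $5,575 = $5,925
Difference: |$8,875 − $5,925| = $2,950.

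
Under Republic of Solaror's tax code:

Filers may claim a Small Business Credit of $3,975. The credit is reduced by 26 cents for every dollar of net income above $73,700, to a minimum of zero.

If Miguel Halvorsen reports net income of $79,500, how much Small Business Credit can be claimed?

Small Business Credit: 26% of the $5,800 excess over $73,700 is $1,508; credit = $3,975 − $1,508 = $2,467.

$2,467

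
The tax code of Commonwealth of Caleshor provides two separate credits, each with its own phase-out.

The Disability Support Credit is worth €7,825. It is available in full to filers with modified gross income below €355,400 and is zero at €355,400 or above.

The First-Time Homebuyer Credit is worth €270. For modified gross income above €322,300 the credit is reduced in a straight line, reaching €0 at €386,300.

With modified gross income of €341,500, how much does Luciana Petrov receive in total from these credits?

€8,014

Disability Support Credit: €341,500 is below the €355,400 cutoff, so the full €7,825 applies.
First-Time Homebuyer Credit: €341,500 is €19,200 into a €64,000 phase-out range, leaving 44,800/64,000 of the credit: €270 × 44,800/64,000 = €189.
Total: €7,825 + €189 = €8,014.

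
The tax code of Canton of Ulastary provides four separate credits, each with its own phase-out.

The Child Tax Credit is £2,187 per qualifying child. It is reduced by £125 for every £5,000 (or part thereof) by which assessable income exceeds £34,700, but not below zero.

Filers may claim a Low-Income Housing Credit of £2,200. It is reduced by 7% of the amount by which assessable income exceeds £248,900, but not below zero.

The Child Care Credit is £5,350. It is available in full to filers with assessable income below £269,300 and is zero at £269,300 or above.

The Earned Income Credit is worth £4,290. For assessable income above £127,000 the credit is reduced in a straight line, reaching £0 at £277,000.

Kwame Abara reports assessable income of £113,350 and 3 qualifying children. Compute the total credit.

£16,401

Child Tax Credit: base = 3 × £2,187 = £6,561. income exceeds £34,700 by £78,650, which is 16 full-or-partial £5,000 increments; reduction = 16 × £125 = £2,000, leaving £4,561.
Low-Income Housing Credit: £113,350 is at or below the £248,900 threshold, so the full £2,200 applies.
Child Care Credit: £113,350 is below the £269,300 cutoff, so the full £5,350 applies.
Earned Income Credit: £113,350 is at or below the £127,000 threshold, so the full £4,290 applies.
Total: £4,561 + £2,200 + £5,350 + £4,290 = £16,401.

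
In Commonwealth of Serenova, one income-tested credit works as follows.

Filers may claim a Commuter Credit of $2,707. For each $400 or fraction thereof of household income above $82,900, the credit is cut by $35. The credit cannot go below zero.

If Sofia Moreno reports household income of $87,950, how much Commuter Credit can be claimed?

$2,252

Commuter Credit: income exceeds $82,900 by $5,050, which is 13 full-or-partial $400 increments; reduction = 13 × $35 = $455, leaving $2,252.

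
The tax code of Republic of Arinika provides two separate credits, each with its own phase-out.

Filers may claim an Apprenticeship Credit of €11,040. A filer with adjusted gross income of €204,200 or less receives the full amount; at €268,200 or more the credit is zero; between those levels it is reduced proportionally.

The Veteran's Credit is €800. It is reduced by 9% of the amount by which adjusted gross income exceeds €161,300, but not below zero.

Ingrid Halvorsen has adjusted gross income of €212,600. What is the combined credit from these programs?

€9,591

Apprenticeship Credit: €212,600 is €8,400 into a €64,000 phase-out range, leaving 55,600/64,000 of the credit: €11,040 × 55,600/64,000 = €9,591.
Veteran's Credit: 9% of the €51,300 excess over €161,300 is €4,617 ≥ base, so the credit is €0.
Total: €9,591 + €0 = €9,591.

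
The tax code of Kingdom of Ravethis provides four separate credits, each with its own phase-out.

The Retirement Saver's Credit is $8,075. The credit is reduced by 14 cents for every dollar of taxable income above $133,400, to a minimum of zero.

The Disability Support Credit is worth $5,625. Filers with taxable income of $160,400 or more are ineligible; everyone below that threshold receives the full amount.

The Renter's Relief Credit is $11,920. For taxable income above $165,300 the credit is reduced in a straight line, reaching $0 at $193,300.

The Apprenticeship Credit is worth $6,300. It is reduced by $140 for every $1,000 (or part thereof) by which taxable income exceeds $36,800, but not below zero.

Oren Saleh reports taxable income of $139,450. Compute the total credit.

$24,773

Retirement Saver's Credit: 14% of the $6,050 excess over $133,400 is $847; credit = $8,075 − $847 = $7,228.
Disability Support Credit: $139,450 is below the $160,400 cutoff, so the full $5,625 applies.
Renter's Relief Credit: $139,450 is at or below the $165,300 threshold, so the full $11,920 applies.
Apprenticeship Credit: income exceeds $36,800 by $102,650 → 103 increments × $140 = $14,420 ≥ base, so the credit is $0.
Total: $7,228 + $5,625 + $11,920 + $0 = $24,773.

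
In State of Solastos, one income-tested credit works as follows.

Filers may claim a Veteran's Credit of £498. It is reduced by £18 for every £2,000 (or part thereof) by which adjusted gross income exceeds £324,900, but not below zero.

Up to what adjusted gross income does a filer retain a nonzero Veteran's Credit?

£378,900

After 27 increments the reduction is 27 × £18 = £486, leaving £12; one more increment wipes it out. Increment 27 ends at excess 27 × £2,000 = £54,000, so the highest qualifying income is £324,900 + £54,000 = £378,900.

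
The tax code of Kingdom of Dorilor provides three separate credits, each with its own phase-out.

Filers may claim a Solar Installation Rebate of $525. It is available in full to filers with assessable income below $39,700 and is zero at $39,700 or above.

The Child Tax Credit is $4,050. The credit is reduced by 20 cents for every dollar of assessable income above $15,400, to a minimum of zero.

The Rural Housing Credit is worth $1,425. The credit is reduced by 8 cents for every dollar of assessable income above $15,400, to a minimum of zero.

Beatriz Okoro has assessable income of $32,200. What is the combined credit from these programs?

Solar Installation Rebate: $32,200 is below the $39,700 cutoff, so the full $525 applies.
Child Tax Credit: 20% of the $16,800 excess over $15,400 is $3,360; credit = $4,050 − $3,360 = $690.
Rural Housing Credit: 8% of the $16,800 excess over $15,400 is $1,344; credit = $1,425 − $1,344 = $81.
Total: $525 + $690 + $81 = $1,296.

$1,296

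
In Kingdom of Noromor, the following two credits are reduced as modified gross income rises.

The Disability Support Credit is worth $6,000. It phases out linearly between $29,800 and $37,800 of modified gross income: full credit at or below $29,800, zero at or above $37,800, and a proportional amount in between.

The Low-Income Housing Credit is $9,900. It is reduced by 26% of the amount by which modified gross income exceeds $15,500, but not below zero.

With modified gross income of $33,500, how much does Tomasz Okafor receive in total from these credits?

$8,445

Disability Support Credit: $33,500 is $3,700 into a $8,000 phase-out range, leaving 4,300/8,000 of the credit: $6,000 × 4,300/8,000 = $3,225.
Low-Income Housing Credit: 26% of the $18,000 excess over $15,500 is $4,680; credit = $9,900 − $4,680 = $5,220.
Total: $3,225 + $5,220 = $8,445.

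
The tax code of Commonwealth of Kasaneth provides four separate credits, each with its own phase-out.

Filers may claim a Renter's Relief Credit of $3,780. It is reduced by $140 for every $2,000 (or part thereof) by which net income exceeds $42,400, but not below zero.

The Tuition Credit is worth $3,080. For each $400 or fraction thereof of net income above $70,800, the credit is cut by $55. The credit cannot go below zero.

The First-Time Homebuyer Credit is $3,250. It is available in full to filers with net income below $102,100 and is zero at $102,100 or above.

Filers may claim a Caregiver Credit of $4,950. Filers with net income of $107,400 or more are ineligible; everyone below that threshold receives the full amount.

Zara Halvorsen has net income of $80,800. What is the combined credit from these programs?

Renter's Relief Credit: income exceeds $42,400 by $38,400, which is 20 full-or-partial $2,000 increments; reduction = 20 × $140 = $2,800, leaving $980.
Tuition Credit: income exceeds $70,800 by $10,000, which is 25 full-or-partial $400 increments; reduction = 25 × $55 = $1,375, leaving $1,705.
First-Time Homebuyer Credit: $80,800 is below the $102,100 cutoff, so the full $3,250 applies.
Caregiver Credit: $80,800 is below the $107,400 cutoff, so the full $4,950 applies.
Total: $980 + $1,705 + $3,250 + $4,950 = $10,885.

$10,885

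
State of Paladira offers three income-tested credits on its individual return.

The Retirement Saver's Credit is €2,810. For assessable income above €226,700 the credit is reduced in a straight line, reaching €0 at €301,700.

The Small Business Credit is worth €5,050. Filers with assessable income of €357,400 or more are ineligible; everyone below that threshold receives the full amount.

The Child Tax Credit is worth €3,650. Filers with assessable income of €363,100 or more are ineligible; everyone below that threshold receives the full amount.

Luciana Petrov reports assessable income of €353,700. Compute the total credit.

Retirement Saver's Credit: €353,700 is at or above €301,700, so the credit is €0.
Small Business Credit: €353,700 is below the €357,400 cutoff, so the full €5,050 applies.
Child Tax Credit: €353,700 is below the €363,100 cutoff, so the full €3,650 applies.
Total: €0 + €5,050 + €3,650 = €8,700.

€8,700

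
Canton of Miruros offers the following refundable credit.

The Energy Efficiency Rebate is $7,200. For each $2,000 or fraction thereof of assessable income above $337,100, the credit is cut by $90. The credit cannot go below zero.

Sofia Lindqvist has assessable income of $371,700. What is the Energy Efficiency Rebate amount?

$5,580

Energy Efficiency Rebate: income exceeds $337,100 by $34,600, which is 18 full-or-partial $2,000 increments; reduction = 18 × $90 = $1,620, leaving $5,580.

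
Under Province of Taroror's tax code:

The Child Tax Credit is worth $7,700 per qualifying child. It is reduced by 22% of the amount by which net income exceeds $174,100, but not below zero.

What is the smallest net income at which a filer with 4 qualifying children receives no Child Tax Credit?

$314,100

Full credit = 4 × $7,700 = $30,800.
The credit falls by 22% of each dollar above $174,100, so it reaches zero when the excess is $30,800 / 22% = $140,000: income = $174,100 + $140,000 = $314,100.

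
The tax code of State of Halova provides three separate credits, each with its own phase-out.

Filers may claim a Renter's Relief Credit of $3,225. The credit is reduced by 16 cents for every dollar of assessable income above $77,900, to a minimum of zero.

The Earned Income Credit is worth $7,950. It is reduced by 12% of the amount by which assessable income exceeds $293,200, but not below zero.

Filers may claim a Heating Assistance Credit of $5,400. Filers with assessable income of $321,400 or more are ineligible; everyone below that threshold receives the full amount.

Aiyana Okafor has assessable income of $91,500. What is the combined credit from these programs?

Renter's Relief Credit: 16% of the $13,600 excess over $77,900 is $2,176; credit = $3,225 − $2,176 = $1,049.
Earned Income Credit: $91,500 is at or below the $293,200 threshold, so the full $7,950 applies.
Heating Assistance Credit: $91,500 is below the $321,400 cutoff, so the full $5,400 applies.
Total: $1,049 + $7,950 + $5,400 = $14,399.

$14,399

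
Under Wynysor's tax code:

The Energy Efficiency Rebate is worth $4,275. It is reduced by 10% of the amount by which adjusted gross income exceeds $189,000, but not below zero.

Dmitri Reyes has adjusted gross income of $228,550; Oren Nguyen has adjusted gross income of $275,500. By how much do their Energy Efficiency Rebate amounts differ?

Dmitri ($228,550): Energy Efficiency Rebate: 10% of the $39,550 excess over $189,000 is $3,955; credit = $4,275 − $3,955 = $320.
Oren ($275,500): Energy Efficiency Rebate: 10% of the $86,500 excess over $189,000 is $8,650 ≥ base, so the credit is $0.
Difference: |$320 − $0| = $320.

$320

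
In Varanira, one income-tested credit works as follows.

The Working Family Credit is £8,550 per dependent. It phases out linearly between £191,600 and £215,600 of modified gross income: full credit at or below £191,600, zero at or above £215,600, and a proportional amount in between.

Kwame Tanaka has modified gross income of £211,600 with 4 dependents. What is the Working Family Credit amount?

Working Family Credit: base = 4 × £8,550 = £34,200. £211,600 is £20,000 into a £24,000 phase-out range, leaving 4,000/24,000 of the credit: £34,200 × 4,000/24,000 = £5,700.

£5,700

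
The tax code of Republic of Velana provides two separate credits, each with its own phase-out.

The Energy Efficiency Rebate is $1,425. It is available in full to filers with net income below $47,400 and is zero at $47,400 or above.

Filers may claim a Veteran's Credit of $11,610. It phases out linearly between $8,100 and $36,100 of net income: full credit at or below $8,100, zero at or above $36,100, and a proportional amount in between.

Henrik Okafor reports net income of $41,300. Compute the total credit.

Energy Efficiency Rebate: $41,300 is below the $47,400 cutoff, so the full $1,425 applies.
Veteran's Credit: $41,300 is at or above $36,100, so the credit is $0.
Total: $1,425 + $0 = $1,425.

$1,425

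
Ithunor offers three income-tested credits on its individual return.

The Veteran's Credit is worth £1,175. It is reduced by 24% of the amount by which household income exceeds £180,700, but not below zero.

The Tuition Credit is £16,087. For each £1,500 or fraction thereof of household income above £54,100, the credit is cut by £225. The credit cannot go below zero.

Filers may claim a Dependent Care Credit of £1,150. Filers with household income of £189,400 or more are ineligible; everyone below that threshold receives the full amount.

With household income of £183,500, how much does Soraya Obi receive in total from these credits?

£1,653

Veteran's Credit: 24% of the £2,800 excess over £180,700 is £672; credit = £1,175 − £672 = £503.
Tuition Credit: income exceeds £54,100 by £129,400 → 87 increments × £225 = £19,575 ≥ base, so the credit is £0.
Dependent Care Credit: £183,500 is below the £189,400 cutoff, so the full £1,150 applies.
Total: £503 + £0 + £1,150 = £1,653.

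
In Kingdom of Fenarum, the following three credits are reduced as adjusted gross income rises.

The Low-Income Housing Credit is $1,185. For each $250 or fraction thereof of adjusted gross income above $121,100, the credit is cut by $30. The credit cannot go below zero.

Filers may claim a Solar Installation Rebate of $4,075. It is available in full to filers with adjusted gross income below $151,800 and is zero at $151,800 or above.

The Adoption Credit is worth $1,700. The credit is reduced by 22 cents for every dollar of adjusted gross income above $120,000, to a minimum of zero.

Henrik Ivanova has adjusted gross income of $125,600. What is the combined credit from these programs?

Low-Income Housing Credit: income exceeds $121,100 by $4,500, which is 18 full-or-partial $250 increments; reduction = 18 × $30 = $540, leaving $645.
Solar Installation Rebate: $125,600 is below the $151,800 cutoff, so the full $4,075 applies.
Adoption Credit: 22% of the $5,600 excess over $120,000 is $1,232; credit = $1,700 − $1,232 = $468.
Total: $645 + $4,075 + $468 = $5,188.

$5,188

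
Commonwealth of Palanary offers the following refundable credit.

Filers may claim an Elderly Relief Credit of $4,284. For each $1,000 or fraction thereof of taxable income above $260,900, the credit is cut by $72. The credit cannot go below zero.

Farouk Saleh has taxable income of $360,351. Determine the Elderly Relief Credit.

Elderly Relief Credit: income exceeds $260,900 by $99,451 → 100 increments × $72 = $7,200 ≥ base, so the credit is $0.

$0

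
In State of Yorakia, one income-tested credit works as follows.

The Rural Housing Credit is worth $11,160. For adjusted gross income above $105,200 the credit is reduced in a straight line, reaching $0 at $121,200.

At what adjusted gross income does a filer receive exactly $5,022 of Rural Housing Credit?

$5,022 is 5,022/11,160 of the full $11,160, so 6,138/11,160 of the $16,000 range has been used: income = $105,200 + $16,000 × 6,138/11,160 = $114,000.

$114,000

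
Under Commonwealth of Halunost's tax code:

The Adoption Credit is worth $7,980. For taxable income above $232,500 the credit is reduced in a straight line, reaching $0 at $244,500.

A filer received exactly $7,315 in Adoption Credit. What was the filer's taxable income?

$233,500

$7,315 is 7,315/7,980 of the full $7,980, so 665/7,980 of the $12,000 range has been used: income = $232,500 + $12,000 × 665/7,980 = $233,500.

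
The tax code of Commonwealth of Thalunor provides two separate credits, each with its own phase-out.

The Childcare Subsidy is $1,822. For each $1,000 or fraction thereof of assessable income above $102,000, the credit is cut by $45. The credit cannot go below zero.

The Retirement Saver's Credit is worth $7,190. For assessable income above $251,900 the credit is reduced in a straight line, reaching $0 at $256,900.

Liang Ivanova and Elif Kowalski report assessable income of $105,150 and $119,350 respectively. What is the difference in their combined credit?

$630

Liang ($105,150): Childcare Subsidy: income exceeds $102,000 by $3,150, which is 4 full-or-partial $1,000 increments; reduction = 4 × $45 = $180, leaving $1,642. Retirement Saver's Credit: $105,150 is at or below the $251,900 threshold, so the full $7,190 applies. total $1,642 + $7,190 = $8,832
Elif ($119,350): Childcare Subsidy: income exceeds $102,000 by $17,350, which is 18 full-or-partial $1,000 increments; reduction = 18 × $45 = $810, leaving $1,012. Retirement Saver's Credit: $119,350 is at or below the $251,900 threshold, so the full $7,190 applies. total $1,012 + $7,190 = $8,202
Difference: |$8,832 − $8,202| = $630.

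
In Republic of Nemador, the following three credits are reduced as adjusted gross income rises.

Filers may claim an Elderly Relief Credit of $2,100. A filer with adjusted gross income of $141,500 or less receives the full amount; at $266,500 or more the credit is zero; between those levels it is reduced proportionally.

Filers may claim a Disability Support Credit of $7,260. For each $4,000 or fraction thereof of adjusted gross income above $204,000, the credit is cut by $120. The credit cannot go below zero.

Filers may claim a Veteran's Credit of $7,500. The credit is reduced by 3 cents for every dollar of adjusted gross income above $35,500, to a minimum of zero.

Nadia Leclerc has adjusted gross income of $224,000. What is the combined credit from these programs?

Elderly Relief Credit: $224,000 is $82,500 into a $125,000 phase-out range, leaving 42,500/125,000 of the credit: $2,100 × 42,500/125,000 = $714.
Disability Support Credit: income exceeds $204,000 by $20,000, which is 5 full-or-partial $4,000 increments; reduction = 5 × $120 = $600, leaving $6,660.
Veteran's Credit: 3% of the $188,500 excess over $35,500 is $5,655; credit = $7,500 − $5,655 = $1,845.
Total: $714 + $6,660 + $1,845 = $9,219.

$9,219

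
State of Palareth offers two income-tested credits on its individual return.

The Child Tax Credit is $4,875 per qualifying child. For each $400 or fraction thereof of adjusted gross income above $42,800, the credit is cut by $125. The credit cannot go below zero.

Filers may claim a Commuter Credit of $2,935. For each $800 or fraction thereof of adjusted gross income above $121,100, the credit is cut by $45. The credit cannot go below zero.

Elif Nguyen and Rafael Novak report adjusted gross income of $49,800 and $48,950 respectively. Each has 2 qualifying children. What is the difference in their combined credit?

$250

Elif ($49,800): Child Tax Credit: base = 2 × $4,875 = $9,750. income exceeds $42,800 by $7,000, which is 18 full-or-partial $400 increments; reduction = 18 × $125 = $2,250, leaving $7,500. Commuter Credit: $49,800 is at or below the $121,100 threshold, so the full $2,935 applies. total $7,500 + $2,935 = $10,435
Rafael ($48,950): Child Tax Credit: base = 2 × $4,875 = $9,750. income exceeds $42,800 by $6,150, which is 16 full-or-partial $400 increments; reduction = 16 × $125 = $2,000, leaving $7,750. Commuter Credit: $48,950 is at or below the $121,100 threshold, so the full $2,935 applies. total $7,750 + $2,935 = $10,685
Difference: |$10,435 − $10,685| = $250.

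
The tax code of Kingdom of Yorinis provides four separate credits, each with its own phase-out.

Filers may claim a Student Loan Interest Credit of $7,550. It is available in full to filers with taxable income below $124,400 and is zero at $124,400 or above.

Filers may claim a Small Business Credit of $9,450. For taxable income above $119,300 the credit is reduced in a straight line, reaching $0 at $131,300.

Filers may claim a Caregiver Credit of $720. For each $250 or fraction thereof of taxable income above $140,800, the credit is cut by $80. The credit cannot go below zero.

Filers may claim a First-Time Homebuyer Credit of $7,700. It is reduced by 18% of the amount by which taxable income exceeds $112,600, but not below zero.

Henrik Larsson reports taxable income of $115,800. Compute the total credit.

Student Loan Interest Credit: $115,800 is below the $124,400 cutoff, so the full $7,550 applies.
Small Business Credit: $115,800 is at or below the $119,300 threshold, so the full $9,450 applies.
Caregiver Credit: $115,800 is at or below the $140,800 threshold, so the full $720 applies.
First-Time Homebuyer Credit: 18% of the $3,200 excess over $112,600 is $576; credit = $7,700 − $576 = $7,124.
Total: $7,550 + $9,450 + $720 + $7,124 = $24,844.

$24,844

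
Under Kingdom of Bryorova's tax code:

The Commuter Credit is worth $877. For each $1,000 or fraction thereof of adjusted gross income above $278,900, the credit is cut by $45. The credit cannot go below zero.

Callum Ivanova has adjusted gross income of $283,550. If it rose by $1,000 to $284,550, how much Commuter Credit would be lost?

$45

At $283,550 — income exceeds $278,900 by $4,650, which is 5 full-or-partial $1,000 increments; reduction = 5 × $45 = $225, leaving $652.
At $284,550 — income exceeds $278,900 by $5,650, which is 6 full-or-partial $1,000 increments; reduction = 6 × $45 = $270, leaving $607.
Lost: $652 − $607 = $45.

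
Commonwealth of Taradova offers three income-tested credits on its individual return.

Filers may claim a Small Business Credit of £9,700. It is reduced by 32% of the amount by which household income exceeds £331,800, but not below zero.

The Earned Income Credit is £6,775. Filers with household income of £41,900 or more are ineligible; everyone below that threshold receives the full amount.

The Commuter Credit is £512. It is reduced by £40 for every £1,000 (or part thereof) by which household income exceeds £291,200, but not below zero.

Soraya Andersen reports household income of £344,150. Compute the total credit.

£5,748

Small Business Credit: 32% of the £12,350 excess over £331,800 is £3,952; credit = £9,700 − £3,952 = £5,748.
Earned Income Credit: £344,150 meets or exceeds the £41,900 cutoff, so the credit is £0.
Commuter Credit: income exceeds £291,200 by £52,950 → 53 increments × £40 = £2,120 ≥ base, so the credit is £0.
Total: £5,748 + £0 + £0 = £5,748.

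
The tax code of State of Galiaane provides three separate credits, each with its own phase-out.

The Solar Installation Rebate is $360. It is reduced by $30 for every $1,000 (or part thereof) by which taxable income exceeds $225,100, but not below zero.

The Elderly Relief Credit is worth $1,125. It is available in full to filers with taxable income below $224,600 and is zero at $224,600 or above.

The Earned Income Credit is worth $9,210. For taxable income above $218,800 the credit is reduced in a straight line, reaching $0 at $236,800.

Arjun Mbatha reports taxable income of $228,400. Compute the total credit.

$4,538

Solar Installation Rebate: income exceeds $225,100 by $3,300, which is 4 full-or-partial $1,000 increments; reduction = 4 × $30 = $120, leaving $240.
Elderly Relief Credit: $228,400 meets or exceeds the $224,600 cutoff, so the credit is $0.
Earned Income Credit: $228,400 is $9,600 into a $18,000 phase-out range, leaving 8,400/18,000 of the credit: $9,210 × 8,400/18,000 = $4,298.
Total: $240 + $0 + $4,298 = $4,538.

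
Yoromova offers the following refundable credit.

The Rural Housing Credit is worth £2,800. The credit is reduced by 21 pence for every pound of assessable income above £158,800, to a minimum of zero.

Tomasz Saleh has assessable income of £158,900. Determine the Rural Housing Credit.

Rural Housing Credit: 21% of the £100 excess over £158,800 is £21; credit = £2,800 − £21 = £2,779.

£2,779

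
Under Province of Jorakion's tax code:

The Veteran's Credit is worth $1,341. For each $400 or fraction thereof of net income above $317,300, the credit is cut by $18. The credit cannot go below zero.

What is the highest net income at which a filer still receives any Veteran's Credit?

After 74 increments the reduction is 74 × $18 = $1,332, leaving $9; one more increment wipes it out. Increment 74 ends at excess 74 × $400 = $29,600, so the highest qualifying income is $317,300 + $29,600 = $346,900.

$346,900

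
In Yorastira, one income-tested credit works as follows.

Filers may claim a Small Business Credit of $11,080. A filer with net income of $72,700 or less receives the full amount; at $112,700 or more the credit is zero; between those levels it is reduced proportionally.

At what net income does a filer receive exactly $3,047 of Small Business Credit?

$101,700

$3,047 is 3,047/11,080 of the full $11,080, so 8,033/11,080 of the $40,000 range has been used: income = $72,700 + $40,000 × 8,033/11,080 = $101,700.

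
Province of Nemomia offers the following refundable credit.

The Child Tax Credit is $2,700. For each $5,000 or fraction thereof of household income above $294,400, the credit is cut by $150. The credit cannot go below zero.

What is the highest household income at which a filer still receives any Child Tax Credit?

$379,400

After 17 increments the reduction is 17 × $150 = $2,550, leaving $150; one more increment wipes it out. Increment 17 ends at excess 17 × $5,000 = $85,000, so the highest qualifying income is $294,400 + $85,000 = $379,400.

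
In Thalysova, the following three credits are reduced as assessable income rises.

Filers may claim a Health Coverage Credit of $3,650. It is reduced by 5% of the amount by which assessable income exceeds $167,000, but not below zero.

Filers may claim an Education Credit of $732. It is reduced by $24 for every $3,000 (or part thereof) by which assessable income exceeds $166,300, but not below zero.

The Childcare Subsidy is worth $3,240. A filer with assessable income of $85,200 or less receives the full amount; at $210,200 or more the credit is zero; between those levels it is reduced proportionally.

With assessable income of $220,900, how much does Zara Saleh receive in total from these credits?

$1,231

Health Coverage Credit: 5% of the $53,900 excess over $167,000 is $2,695; credit = $3,650 − $2,695 = $955.
Education Credit: income exceeds $166,300 by $54,600, which is 19 full-or-partial $3,000 increments; reduction = 19 × $24 = $456, leaving $276.
Childcare Subsidy: $220,900 is at or above $210,200, so the credit is $0.
Total: $955 + $276 + $0 = $1,231.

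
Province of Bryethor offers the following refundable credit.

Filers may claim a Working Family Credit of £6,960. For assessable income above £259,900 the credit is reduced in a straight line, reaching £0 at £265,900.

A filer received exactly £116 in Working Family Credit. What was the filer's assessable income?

£265,800

£116 is 116/6,960 of the full £6,960, so 6,844/6,960 of the £6,000 range has been used: income = £259,900 + £6,000 × 6,844/6,960 = £265,800.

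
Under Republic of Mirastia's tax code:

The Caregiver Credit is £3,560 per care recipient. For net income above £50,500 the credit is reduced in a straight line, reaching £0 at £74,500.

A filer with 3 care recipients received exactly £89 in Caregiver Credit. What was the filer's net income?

Full credit = 3 × £3,560 = £10,680.
£89 is 89/10,680 of the full £10,680, so 10,591/10,680 of the £24,000 range has been used: income = £50,500 + £24,000 × 10,591/10,680 = £74,300.

£74,300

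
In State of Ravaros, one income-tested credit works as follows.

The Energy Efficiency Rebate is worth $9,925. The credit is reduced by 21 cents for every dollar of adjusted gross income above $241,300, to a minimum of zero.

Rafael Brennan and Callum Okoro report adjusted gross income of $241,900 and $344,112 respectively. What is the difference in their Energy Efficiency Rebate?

Rafael ($241,900): Energy Efficiency Rebate: 21% of the $600 excess over $241,300 is $126; credit = $9,925 − $126 = $9,799.
Callum ($344,112): Energy Efficiency Rebate: 21% of the $102,812 excess over $241,300 is $21,590.52 ≥ base, so the credit is $0.
Difference: |$9,799 − $0| = $9,799.

$9,799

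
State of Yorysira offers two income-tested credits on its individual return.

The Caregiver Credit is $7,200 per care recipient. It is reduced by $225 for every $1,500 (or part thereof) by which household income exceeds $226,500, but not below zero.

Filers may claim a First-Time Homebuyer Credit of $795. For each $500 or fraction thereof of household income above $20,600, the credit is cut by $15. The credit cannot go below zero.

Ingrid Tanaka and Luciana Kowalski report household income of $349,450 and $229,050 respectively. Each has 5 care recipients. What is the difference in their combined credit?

Ingrid ($349,450): Caregiver Credit: base = 5 × $7,200 = $36,000. income exceeds $226,500 by $122,950, which is 82 full-or-partial $1,500 increments; reduction = 82 × $225 = $18,450, leaving $17,550. First-Time Homebuyer Credit: income exceeds $20,600 by $328,850 → 658 increments × $15 = $9,870 ≥ base, so the credit is $0. total $17,550 + $0 = $17,550
Luciana ($229,050): Caregiver Credit: base = 5 × $7,200 = $36,000. income exceeds $226,500 by $2,550, which is 2 full-or-partial $1,500 increments; reduction = 2 × $225 = $450, leaving $35,550. First-Time Homebuyer Credit: income exceeds $20,600 by $208,450 → 417 increments × $15 = $6,255 ≥ base, so the credit is $0. total $35,550 + $0 = $35,550
Difference: |$17,550 − $35,550| = $18,000.

$18,000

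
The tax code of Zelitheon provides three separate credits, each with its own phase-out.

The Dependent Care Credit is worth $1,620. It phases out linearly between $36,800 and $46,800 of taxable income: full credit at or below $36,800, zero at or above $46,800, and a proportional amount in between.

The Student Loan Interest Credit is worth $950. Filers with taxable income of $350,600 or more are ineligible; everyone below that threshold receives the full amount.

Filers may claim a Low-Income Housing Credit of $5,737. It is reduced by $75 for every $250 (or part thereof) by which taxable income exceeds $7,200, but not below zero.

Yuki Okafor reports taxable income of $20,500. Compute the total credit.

Dependent Care Credit: $20,500 is at or below the $36,800 threshold, so the full $1,620 applies.
Student Loan Interest Credit: $20,500 is below the $350,600 cutoff, so the full $950 applies.
Low-Income Housing Credit: income exceeds $7,200 by $13,300, which is 54 full-or-partial $250 increments; reduction = 54 × $75 = $4,050, leaving $1,687.
Total: $1,620 + $950 + $1,687 = $4,257.

$4,257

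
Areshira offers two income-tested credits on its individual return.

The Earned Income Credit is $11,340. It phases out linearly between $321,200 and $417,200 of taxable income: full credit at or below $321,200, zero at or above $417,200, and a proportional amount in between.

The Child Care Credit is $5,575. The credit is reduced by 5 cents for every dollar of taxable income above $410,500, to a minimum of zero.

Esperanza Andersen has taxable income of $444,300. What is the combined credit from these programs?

Earned Income Credit: $444,300 is at or above $417,200, so the credit is $0.
Child Care Credit: 5% of the $33,800 excess over $410,500 is $1,690; credit = $5,575 − $1,690 = $3,885.
Total: $0 + $3,885 = $3,885.

$3,885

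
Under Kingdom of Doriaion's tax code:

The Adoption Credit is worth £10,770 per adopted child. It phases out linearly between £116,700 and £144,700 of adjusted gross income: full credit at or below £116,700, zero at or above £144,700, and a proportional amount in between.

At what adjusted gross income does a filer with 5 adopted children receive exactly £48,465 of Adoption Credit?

£119,500

Full credit = 5 × £10,770 = £53,850.
£48,465 is 48,465/53,850 of the full £53,850, so 5,385/53,850 of the £28,000 range has been used: income = £116,700 + £28,000 × 5,385/53,850 = £119,500.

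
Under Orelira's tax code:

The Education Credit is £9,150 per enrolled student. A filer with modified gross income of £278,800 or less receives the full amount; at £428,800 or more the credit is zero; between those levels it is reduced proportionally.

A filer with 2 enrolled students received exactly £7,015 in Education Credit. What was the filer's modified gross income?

Full credit = 2 × £9,150 = £18,300.
£7,015 is 7,015/18,300 of the full £18,300, so 11,285/18,300 of the £150,000 range has been used: income = £278,800 + £150,000 × 11,285/18,300 = £371,300.

£371,300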